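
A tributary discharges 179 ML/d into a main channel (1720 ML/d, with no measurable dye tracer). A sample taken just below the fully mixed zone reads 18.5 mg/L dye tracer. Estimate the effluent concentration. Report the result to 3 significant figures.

196 mg/L

Mass balance: 1720·0 + 179.0·Cₑ = 1899·18.50
→ Cₑ = (1899·18.50 − 1720·0) / 179.0 = 196.3 mg/L.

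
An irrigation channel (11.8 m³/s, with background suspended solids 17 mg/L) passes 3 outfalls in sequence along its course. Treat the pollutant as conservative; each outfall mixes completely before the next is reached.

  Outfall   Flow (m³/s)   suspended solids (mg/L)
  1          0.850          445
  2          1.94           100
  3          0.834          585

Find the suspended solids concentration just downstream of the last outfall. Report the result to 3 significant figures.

81.7 mg/L

Below outfall 1: Q → 12.65 m³/s, C = (11.80·17.00 + 0.8500·445.0)/12.65 = 45.76 mg/L.
Below outfall 2: Q → 14.59 m³/s, C = (12.65·45.76 + 1.940·100.0)/14.59 = 52.97 mg/L.
Below outfall 3: Q → 15.42 m³/s, C = (14.59·52.97 + 0.8340·585.0)/15.42 = 81.74 mg/L.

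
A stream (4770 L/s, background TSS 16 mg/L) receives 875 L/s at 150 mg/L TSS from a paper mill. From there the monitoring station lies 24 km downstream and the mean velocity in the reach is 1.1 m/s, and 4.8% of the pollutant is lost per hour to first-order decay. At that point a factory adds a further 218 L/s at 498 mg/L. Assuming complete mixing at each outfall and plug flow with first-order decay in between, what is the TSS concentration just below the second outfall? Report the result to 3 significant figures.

44.8 mg/L

Mixed concentration C = ΣQC/ΣQ = (4770·16.00 + 875.0·150.0) / 5645 = 207600/5645 = 36.77 mg/L; combined flow 5645 L/s.
Travel time t = 24·1000 / 1.1 = 21820 s = 6.061 h.
4.8%/h lost → k = −ln(1 − 0.048) = 0.04919 h⁻¹.
After decay, C = 36.77 × e^(−kt) = 36.77 × 0.7422 = 27.29 mg/L.
At the second outfall, C = (5645·27.29 + 218.0·498.0) / (5645 + 218.0) = 44.79 mg/L.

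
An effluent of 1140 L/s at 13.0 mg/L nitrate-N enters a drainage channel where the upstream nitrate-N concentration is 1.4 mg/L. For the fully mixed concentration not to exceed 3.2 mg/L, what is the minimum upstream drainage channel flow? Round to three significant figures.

6210 L/s

Set C_mix = 3.2: (Q·1.400 + 1140·13.00) / (Q + 1140) = 3.2
→ Q = 1140·(13.00 − 3.2)/(3.2 − 1.400) = 6207 L/s.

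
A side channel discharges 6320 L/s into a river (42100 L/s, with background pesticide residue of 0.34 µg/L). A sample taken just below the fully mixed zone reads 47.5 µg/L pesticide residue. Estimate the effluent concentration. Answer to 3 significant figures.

362 µg/L

Mass balance: 42100·0.3400 + 6320·Cₑ = 48420·47.50
→ Cₑ = (48420·47.50 − 42100·0.3400) / 6320 = 361.7 µg/L.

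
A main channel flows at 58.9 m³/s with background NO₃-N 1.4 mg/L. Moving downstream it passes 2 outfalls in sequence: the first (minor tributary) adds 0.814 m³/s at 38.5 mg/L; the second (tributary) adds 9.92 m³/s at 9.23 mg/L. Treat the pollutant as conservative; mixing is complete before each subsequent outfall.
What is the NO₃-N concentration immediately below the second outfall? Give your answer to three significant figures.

2.95 mg/L

Below outfall 1: Q → 59.71 m³/s, C = (58.90·1.400 + 0.8140·38.50)/59.71 = 1.906 mg/L.
Below outfall 2: Q → 69.63 m³/s, C = (59.71·1.906 + 9.920·9.230)/69.63 = 2.949 mg/L.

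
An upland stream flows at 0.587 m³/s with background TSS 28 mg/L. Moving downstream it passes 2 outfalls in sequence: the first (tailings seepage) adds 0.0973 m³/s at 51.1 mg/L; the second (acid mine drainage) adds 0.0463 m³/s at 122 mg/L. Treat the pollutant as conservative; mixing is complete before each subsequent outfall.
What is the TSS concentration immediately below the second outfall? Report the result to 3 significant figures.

After outfall 1: Q = 0.5870 + 0.09730 = 0.6843 m³/s; C = (0.5870·28.00 + 0.09730·51.10)/0.6843 = 31.28 mg/L.
After outfall 2: Q = 0.6843 + 0.04630 = 0.7306 m³/s; C = (0.6843·31.28 + 0.04630·122.0)/0.7306 = 37.03 mg/L.

37.0 mg/L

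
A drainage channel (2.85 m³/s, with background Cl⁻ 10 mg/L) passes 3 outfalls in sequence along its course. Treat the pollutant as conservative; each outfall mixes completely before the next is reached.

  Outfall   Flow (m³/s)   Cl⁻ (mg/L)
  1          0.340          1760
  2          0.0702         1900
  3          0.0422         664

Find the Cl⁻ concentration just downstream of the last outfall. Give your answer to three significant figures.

Below outfall 1: Q → 3.190 m³/s, C = (2.850·10.00 + 0.3400·1760)/3.190 = 196.5 mg/L.
Below outfall 2: Q → 3.260 m³/s, C = (3.190·196.5 + 0.07020·1900)/3.260 = 233.2 mg/L.
Below outfall 3: Q → 3.302 m³/s, C = (3.260·233.2 + 0.04220·664.0)/3.302 = 238.7 mg/L.

239 mg/L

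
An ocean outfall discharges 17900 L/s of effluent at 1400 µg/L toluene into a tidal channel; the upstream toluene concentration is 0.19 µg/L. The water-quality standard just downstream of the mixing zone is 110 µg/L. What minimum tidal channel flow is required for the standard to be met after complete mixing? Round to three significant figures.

Set C_mix = 110: (Q·0.1900 + 17900·1400) / (Q + 17900) = 110
→ Q = 17900·(1400 − 110)/(110 − 0.1900) = 210300 L/s.

210000 L/s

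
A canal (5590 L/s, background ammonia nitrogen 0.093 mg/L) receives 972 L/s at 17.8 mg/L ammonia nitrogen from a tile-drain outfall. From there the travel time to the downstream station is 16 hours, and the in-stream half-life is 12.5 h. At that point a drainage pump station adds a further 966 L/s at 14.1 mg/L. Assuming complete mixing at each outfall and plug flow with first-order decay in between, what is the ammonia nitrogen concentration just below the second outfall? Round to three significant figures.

Conservation of mass: C = (5590·0.09300 + 972.0·17.80) / 6562 = 17820/6562 = 2.716 mg/L; combined flow 6562 L/s.
Half-life 12.5 h → k = ln 2 / 12.5 = 0.05545 h⁻¹ = 1.331 d⁻¹.
Decay over the reach: 2.716·exp(−kt) = 2.716·0.4118 = 1.118 mg/L.
Second outfall: C = (6562·1.118 + 966.0·14.10)/7528 = 2.784 mg/L.

2.78 mg/L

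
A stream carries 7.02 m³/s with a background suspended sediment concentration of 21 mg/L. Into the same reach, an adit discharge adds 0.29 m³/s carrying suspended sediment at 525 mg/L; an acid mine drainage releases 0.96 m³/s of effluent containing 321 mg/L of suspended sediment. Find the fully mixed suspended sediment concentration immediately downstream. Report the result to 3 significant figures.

73.5 mg/L

After mixing, C = (7.020·21.00 + 0.2900·525.0 + 0.9600·321.0) / 8.270 = 607.8/8.270 = 73.50 mg/L.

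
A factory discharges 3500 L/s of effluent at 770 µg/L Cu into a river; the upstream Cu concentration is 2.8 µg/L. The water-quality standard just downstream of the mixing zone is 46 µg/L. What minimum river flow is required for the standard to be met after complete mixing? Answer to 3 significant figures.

Set C_mix = 46: (Q·2.800 + 3500·770.0) / (Q + 3500) = 46
→ Q = 3500·(770.0 − 46)/(46 − 2.800) = 58660 L/s.

58700 L/s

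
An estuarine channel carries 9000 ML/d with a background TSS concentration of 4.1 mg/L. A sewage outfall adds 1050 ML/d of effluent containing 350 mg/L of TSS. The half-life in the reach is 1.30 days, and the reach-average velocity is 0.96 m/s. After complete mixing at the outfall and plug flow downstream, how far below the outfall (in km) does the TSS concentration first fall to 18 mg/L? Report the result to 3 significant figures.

Mass balance: C = (9000·4.100 + 1050·350.0) / 10050 = 404400/10050 = 40.24 mg/L.
Half-life 1.30 d → k = ln 2 / 1.30 = 0.5332 d⁻¹.
Set 40.24·exp(−k·t) = 18 → t = ln(40.24/18)/k = 130400 s = 36.21 h.
Distance = v·t = 0.96·130400 = 125100 m = 125.1 km.

125 km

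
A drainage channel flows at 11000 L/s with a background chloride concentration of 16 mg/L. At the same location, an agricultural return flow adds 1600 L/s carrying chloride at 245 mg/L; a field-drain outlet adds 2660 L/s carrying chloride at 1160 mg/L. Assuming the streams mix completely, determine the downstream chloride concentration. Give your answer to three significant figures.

After mixing, C = (11000·16.00 + 1600·245.0 + 2660·1160) / 15260 = 3654000/15260 = 239.4 mg/L.

239 mg/L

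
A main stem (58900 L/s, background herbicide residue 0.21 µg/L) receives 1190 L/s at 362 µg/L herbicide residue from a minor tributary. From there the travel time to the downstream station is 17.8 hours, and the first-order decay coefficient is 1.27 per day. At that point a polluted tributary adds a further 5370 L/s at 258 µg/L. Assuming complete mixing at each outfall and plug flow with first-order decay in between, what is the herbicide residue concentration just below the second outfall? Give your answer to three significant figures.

23.8 µg/L

Mixed concentration C = ΣQC/ΣQ = (58900·0.2100 + 1190·362.0) / 60090 = 443100/60090 = 7.375 µg/L; combined flow 60090 L/s.
First-order decay: C = 7.375·exp(−k·t) = 7.375·0.3899 = 2.875 µg/L.
At the second outfall, C = (60090·2.875 + 5370·258.0) / (60090 + 5370) = 23.80 µg/L.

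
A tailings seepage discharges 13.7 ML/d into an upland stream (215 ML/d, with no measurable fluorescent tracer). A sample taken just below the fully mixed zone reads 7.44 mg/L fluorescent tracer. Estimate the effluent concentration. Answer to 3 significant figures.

124 mg/L

Mass balance: 215.0·0 + 13.70·Cₑ = 228.7·7.440
→ Cₑ = (228.7·7.440 − 215.0·0) / 13.70 = 124.2 mg/L.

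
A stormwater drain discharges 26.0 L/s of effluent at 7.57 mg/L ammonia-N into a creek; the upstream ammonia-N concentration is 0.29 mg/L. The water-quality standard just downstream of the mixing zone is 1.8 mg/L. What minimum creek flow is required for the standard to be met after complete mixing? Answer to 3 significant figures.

Set C_mix = 1.8: (Q·0.2900 + 26.00·7.570) / (Q + 26.00) = 1.8
→ Q = 26.00·(7.570 − 1.8)/(1.8 − 0.2900) = 99.35 L/s.

99.4 L/s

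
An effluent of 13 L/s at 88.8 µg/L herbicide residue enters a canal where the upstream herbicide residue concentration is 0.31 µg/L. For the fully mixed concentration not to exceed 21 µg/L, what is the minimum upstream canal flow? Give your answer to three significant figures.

Set C_mix = 21: (Q·0.3100 + 13.00·88.80) / (Q + 13.00) = 21
→ Q = 13.00·(88.80 − 21)/(21 − 0.3100) = 42.60 L/s.

42.6 L/s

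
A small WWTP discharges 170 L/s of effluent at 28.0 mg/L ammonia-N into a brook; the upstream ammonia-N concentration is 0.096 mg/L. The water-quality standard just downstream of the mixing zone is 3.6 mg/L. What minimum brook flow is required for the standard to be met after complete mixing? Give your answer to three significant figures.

1180 L/s

Set C_mix = 3.6: (Q·0.09600 + 170.0·28.00) / (Q + 170.0) = 3.6
→ Q = 170.0·(28.00 − 3.6)/(3.6 − 0.09600) = 1184 L/s.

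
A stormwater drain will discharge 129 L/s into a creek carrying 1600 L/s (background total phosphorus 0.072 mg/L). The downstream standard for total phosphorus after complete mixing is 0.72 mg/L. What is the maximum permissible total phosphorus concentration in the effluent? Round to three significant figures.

8.76 mg/L

At the limit, (Qr·Cr + Qe·Cₑ)/(Qr + Qe) = 0.72:
Cₑ = (1729·0.72 − 1600·0.07200) / 129.0 = 8.757 mg/L.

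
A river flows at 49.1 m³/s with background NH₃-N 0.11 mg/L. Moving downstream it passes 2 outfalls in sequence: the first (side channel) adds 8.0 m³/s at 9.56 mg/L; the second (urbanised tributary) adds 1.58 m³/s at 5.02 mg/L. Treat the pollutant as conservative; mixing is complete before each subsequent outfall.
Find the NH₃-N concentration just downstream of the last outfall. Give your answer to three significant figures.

Outfall 1: combined Q = 57.10 m³/s; C = (49.10·0.1100 + 8.000·9.560)/57.10 = 1.434 mg/L.
Outfall 2: combined Q = 58.68 m³/s; C = (57.10·1.434 + 1.580·5.020)/58.68 = 1.531 mg/L.

1.53 mg/L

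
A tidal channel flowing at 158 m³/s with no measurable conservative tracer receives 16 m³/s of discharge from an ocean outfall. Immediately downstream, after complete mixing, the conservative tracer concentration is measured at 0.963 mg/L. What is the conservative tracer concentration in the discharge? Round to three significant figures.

Mass balance: 158.0·0 + 16.00·Cₑ = 174.0·0.9630
→ Cₑ = (174.0·0.9630 − 158.0·0) / 16.00 = 10.47 mg/L.

10.5 mg/L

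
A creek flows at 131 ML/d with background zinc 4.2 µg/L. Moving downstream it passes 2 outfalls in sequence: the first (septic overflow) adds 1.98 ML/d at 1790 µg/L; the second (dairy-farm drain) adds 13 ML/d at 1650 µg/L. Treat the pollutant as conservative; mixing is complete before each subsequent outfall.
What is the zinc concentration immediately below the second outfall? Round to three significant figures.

After outfall 1: Q = 131.0 + 1.980 = 133.0 ML/d; C = (131.0·4.200 + 1.980·1790)/133.0 = 30.79 µg/L.
After outfall 2: Q = 133.0 + 13.00 = 146.0 ML/d; C = (133.0·30.79 + 13.00·1650)/146.0 = 175.0 µg/L.

175 µg/L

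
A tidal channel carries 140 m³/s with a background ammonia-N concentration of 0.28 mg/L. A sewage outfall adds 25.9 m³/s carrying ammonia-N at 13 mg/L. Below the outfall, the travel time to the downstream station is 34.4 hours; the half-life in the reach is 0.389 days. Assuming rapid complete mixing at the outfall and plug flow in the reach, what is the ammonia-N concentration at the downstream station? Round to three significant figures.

0.176 mg/L

Mixed concentration C = ΣQC/ΣQ = (140.0·0.2800 + 25.90·13.00) / 165.9 = 375.9/165.9 = 2.266 mg/L.
Half-life 0.389 d → k = ln 2 / 0.389 = 1.782 d⁻¹.
First-order decay: C = 2.266·exp(−k·t) = 2.266·0.07777 = 0.1762 mg/L.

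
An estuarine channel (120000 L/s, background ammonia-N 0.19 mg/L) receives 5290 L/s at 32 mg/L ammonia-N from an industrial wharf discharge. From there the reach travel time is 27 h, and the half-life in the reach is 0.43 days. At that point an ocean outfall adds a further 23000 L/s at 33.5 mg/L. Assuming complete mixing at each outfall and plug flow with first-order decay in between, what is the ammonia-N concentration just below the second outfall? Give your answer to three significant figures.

After mixing, C = (120000·0.1900 + 5290·32.00) / 125300 = 192100/125300 = 1.533 mg/L; combined flow 125300 L/s.
Half-life 0.43 d → k = ln 2 / 0.43 = 1.612 d⁻¹.
First-order decay: C = 1.533·exp(−k·t) = 1.533·0.1631 = 0.2500 mg/L.
At the second outfall, C = (125300·0.2500 + 23000·33.50) / (125300 + 23000) = 5.407 mg/L.

5.41 mg/L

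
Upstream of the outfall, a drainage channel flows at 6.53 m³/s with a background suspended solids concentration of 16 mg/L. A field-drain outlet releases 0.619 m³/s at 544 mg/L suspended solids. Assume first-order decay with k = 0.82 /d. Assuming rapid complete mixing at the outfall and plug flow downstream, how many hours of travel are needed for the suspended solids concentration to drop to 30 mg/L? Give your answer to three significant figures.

21.1 h

After mixing, C = (6.530·16.00 + 0.6190·544.0) / 7.149 = 441.2/7.149 = 61.72 mg/L.
61.72·exp(−k·t) = 30 → t = ln(61.72/30)/k = 76010 s = 21.11 h.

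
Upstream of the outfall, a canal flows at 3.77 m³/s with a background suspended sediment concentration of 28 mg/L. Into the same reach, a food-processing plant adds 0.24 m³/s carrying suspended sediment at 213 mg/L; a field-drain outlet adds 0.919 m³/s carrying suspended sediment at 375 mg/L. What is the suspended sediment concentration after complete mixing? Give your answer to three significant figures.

102 mg/L

After mixing, C = (3.770·28.00 + 0.2400·213.0 + 0.9190·375.0) / 4.929 = 501.3/4.929 = 101.7 mg/L.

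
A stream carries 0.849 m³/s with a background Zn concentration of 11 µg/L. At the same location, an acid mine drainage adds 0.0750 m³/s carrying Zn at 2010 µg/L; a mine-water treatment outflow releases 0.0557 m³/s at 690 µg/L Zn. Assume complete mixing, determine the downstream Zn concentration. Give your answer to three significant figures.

203 µg/L

Conservation of mass: C = (0.8490·11.00 + 0.07500·2010 + 0.05570·690.0) / 0.9797 = 198.5/0.9797 = 202.6 µg/L.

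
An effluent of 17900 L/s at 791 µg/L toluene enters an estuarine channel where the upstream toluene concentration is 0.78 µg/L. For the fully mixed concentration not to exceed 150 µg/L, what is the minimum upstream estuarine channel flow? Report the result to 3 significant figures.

76900 L/s

Set C_mix = 150: (Q·0.7800 + 17900·791.0) / (Q + 17900) = 150
→ Q = 17900·(791.0 − 150)/(150 − 0.7800) = 76890 L/s.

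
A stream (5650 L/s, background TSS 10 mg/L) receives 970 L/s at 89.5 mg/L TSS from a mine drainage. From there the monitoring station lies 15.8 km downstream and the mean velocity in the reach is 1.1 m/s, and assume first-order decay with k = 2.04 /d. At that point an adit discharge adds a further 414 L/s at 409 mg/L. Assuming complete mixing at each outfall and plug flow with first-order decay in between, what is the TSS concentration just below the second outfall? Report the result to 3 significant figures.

Mass balance: C = (5650·10.00 + 970.0·89.50) / 6620 = 143300/6620 = 21.65 mg/L; combined flow 6620 L/s.
Travel time t = 15.8·1000 / 1.1 = 14360 s = 3.990 h.
Decay over the reach: 21.65·exp(−kt) = 21.65·0.7124 = 15.42 mg/L.
Second outfall: C = (6620·15.42 + 414.0·409.0)/7034 = 38.59 mg/L.

38.6 mg/L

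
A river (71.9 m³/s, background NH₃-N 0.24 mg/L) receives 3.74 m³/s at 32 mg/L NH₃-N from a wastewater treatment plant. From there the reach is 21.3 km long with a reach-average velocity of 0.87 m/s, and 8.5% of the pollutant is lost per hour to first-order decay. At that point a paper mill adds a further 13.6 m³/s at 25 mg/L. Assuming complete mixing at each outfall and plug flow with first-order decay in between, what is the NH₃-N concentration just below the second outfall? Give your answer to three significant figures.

After mixing, C = (71.90·0.2400 + 3.740·32.00) / 75.64 = 136.9/75.64 = 1.810 mg/L; combined flow 75.64 m³/s.
Travel time t = 21.3·1000 / 0.87 = 24480 s = 6.801 h.
8.5%/h lost → k = −ln(1 − 0.085) = 0.08883 h⁻¹.
After decay, C = 1.810 × e^(−kt) = 1.810 × 0.5466 = 0.9895 mg/L.
At the second outfall, C = (75.64·0.9895 + 13.60·25.00) / (75.64 + 13.60) = 4.649 mg/L.

4.65 mg/L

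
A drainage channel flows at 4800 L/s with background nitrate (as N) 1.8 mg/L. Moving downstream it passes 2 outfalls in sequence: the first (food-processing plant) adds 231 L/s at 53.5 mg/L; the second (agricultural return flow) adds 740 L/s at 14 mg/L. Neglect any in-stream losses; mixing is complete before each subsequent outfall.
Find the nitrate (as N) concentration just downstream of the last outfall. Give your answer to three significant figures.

Outfall 1: combined Q = 5031 L/s; C = (4800·1.800 + 231.0·53.50)/5031 = 4.174 mg/L.
Outfall 2: combined Q = 5771 L/s; C = (5031·4.174 + 740.0·14.00)/5771 = 5.434 mg/L.

5.43 mg/L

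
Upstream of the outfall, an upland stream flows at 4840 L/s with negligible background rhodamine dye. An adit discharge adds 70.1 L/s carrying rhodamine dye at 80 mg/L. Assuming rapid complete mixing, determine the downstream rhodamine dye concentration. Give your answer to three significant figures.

Conservation of mass: C = (4840·0 + 70.10·80.00) / 4910 = 5608/4910 = 1.142 mg/L.

1.14 mg/L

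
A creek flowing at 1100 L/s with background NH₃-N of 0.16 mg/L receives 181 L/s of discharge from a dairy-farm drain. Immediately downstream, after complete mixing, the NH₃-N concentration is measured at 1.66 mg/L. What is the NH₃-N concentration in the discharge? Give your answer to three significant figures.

Mass balance: 1100·0.1600 + 181.0·Cₑ = 1281·1.660
→ Cₑ = (1281·1.660 − 1100·0.1600) / 181.0 = 10.78 mg/L.

10.8 mg/L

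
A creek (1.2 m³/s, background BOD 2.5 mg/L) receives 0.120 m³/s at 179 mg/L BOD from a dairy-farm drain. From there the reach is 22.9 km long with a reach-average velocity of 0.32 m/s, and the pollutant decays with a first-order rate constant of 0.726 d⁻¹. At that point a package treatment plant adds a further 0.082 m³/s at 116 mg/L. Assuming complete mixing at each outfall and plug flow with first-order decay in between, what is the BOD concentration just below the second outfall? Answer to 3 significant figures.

16.4 mg/L

Mass balance: C = (1.200·2.500 + 0.1200·179.0) / 1.320 = 24.48/1.320 = 18.55 mg/L; combined flow 1.320 m³/s.
Travel time t = 22.9·1000 / 0.32 = 71560 s = 19.88 h.
First-order decay: C = 18.55·exp(−k·t) = 18.55·0.5481 = 10.16 mg/L.
Second outfall: C = (1.320·10.16 + 0.08200·116.0)/1.402 = 16.35 mg/L.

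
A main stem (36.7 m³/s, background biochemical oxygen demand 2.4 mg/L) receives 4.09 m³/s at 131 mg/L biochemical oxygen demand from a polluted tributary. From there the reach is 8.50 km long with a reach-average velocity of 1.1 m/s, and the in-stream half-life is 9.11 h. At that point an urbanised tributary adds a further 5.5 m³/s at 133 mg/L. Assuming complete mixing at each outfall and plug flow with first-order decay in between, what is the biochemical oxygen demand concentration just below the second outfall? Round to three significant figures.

27.2 mg/L

Flow-weighted average: C = (36.70·2.400 + 4.090·131.0) / 40.79 = 623.9/40.79 = 15.29 mg/L; combined flow 40.79 m³/s.
Travel time t = 8.50·1000 / 1.1 = 7727 s = 2.146 h.
Half-life 9.11 h → k = ln 2 / 9.11 = 0.07609 h⁻¹ = 1.826 d⁻¹.
After decay, C = 15.29 × e^(−kt) = 15.29 × 0.8493 = 12.99 mg/L.
At the second outfall, C = (40.79·12.99 + 5.500·133.0) / (40.79 + 5.500) = 27.25 mg/L.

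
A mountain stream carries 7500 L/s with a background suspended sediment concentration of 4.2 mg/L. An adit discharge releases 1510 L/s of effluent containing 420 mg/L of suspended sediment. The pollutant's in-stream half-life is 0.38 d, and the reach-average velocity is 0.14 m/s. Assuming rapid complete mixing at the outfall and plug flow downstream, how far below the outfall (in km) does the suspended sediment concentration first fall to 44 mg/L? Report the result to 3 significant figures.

3.44 km

Flow-weighted average: C = (7500·4.200 + 1510·420.0) / 9010 = 665700/9010 = 73.88 mg/L.
Half-life 0.38 d → k = ln 2 / 0.38 = 1.824 d⁻¹.
Set 73.88·exp(−k·t) = 44 → t = ln(73.88/44)/k = 24550 s = 6.820 h.
Distance = v·t = 0.14·24550 = 3437 m = 3.437 km.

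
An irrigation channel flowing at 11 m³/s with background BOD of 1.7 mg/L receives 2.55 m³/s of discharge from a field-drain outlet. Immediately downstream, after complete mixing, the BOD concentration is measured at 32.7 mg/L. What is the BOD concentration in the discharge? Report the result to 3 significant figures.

Mass balance: 11.00·1.700 + 2.550·Cₑ = 13.55·32.70
→ Cₑ = (13.55·32.70 − 11.00·1.700) / 2.550 = 166.4 mg/L.

166 mg/L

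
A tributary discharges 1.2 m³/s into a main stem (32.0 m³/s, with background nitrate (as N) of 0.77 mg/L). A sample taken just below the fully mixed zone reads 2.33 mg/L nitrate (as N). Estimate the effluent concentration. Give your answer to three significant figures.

43.9 mg/L

Mass balance: 32.00·0.7700 + 1.200·Cₑ = 33.20·2.330
→ Cₑ = (33.20·2.330 − 32.00·0.7700) / 1.200 = 43.93 mg/L.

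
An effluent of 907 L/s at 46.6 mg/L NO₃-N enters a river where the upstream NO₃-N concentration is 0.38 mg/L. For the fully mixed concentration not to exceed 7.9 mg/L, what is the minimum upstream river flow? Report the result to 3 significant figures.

Set C_mix = 7.9: (Q·0.3800 + 907.0·46.60) / (Q + 907.0) = 7.9
→ Q = 907.0·(46.60 − 7.9)/(7.9 − 0.3800) = 4668 L/s.

4670 L/s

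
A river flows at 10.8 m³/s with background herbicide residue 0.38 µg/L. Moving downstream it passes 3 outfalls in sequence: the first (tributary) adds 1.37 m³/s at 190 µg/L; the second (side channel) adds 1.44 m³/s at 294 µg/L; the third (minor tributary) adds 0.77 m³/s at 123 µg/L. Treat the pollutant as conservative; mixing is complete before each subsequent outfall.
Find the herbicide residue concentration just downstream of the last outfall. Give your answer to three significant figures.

Below outfall 1: Q → 12.17 m³/s, C = (10.80·0.3800 + 1.370·190.0)/12.17 = 21.73 µg/L.
Below outfall 2: Q → 13.61 m³/s, C = (12.17·21.73 + 1.440·294.0)/13.61 = 50.53 µg/L.
Below outfall 3: Q → 14.38 m³/s, C = (13.61·50.53 + 0.7700·123.0)/14.38 = 54.41 µg/L.

54.4 µg/L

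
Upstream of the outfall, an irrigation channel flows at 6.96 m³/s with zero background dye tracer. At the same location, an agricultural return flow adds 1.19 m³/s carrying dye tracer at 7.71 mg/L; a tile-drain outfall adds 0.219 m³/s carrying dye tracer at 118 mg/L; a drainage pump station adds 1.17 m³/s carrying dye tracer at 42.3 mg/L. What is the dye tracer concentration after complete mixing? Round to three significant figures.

8.86 mg/L

Mixed concentration C = ΣQC/ΣQ = (6.960·0 + 1.190·7.710 + 0.2190·118.0 + 1.170·42.30) / 9.539 = 84.51/9.539 = 8.859 mg/L.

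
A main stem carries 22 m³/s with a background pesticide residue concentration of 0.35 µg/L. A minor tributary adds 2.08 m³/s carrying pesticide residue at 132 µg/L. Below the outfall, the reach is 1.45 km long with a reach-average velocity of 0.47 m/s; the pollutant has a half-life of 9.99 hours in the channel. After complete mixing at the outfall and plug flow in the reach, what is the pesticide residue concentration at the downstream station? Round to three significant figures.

Mixed concentration C = ΣQC/ΣQ = (22.00·0.3500 + 2.080·132.0) / 24.08 = 282.3/24.08 = 11.72 µg/L.
Travel time t = 1.45·1000 / 0.47 = 3085 s = 0.8570 h.
Half-life 9.99 h → k = ln 2 / 9.99 = 0.06938 h⁻¹ = 1.665 d⁻¹.
First-order decay: C = 11.72·exp(−k·t) = 11.72·0.9423 = 11.05 µg/L.

11.0 µg/L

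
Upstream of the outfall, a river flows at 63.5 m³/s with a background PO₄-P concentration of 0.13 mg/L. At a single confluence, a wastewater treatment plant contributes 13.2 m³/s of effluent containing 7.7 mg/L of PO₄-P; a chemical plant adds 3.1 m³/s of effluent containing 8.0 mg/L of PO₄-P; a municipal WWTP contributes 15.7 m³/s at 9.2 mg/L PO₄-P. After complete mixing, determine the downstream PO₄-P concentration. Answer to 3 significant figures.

Mass balance: C = (63.50·0.1300 + 13.20·7.700 + 3.100·8.000 + 15.70·9.200) / 95.50 = 279.1/95.50 = 2.923 mg/L.

2.92 mg/L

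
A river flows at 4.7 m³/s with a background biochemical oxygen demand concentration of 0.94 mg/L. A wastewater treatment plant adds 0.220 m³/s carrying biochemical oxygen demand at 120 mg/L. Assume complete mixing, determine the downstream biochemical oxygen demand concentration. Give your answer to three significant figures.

6.26 mg/L

Flow-weighted average: C = (4.700·0.9400 + 0.2200·120.0) / 4.920 = 30.82/4.920 = 6.264 mg/L.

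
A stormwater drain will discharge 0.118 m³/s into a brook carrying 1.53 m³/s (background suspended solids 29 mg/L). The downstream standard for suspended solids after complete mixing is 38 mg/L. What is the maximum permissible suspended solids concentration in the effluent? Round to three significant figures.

155 mg/L

At the limit, (Qr·Cr + Qe·Cₑ)/(Qr + Qe) = 38:
Cₑ = (1.648·38 − 1.530·29.00) / 0.1180 = 154.7 mg/L.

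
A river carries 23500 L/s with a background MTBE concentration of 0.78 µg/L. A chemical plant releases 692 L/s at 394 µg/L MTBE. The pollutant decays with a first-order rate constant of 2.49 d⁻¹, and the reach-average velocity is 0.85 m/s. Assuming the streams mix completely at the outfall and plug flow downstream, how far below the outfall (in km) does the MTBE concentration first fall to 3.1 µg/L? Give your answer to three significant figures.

40.0 km

Mass balance: C = (23500·0.7800 + 692.0·394.0) / 24190 = 291000/24190 = 12.03 µg/L.
Set 12.03·exp(−k·t) = 3.1 → t = ln(12.03/3.1)/k = 47050 s = 13.07 h.
Distance = v·t = 0.85·47050 = 39990 m = 39.99 km.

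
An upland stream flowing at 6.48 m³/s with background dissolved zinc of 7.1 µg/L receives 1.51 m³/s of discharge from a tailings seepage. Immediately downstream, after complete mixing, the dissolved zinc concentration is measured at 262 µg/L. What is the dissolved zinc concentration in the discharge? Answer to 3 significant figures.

1360 µg/L

Mass balance: 6.480·7.100 + 1.510·Cₑ = 7.990·262.0
→ Cₑ = (7.990·262.0 − 6.480·7.100) / 1.510 = 1356 µg/L.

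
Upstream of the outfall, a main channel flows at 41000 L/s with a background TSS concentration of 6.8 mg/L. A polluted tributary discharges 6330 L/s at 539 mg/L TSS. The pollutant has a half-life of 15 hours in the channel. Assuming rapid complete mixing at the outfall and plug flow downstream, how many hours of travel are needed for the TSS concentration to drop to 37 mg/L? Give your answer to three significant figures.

16.1 h

After mixing, C = (41000·6.800 + 6330·539.0) / 47330 = 3691000/47330 = 77.98 mg/L.
Half-life 15 h → k = ln 2 / 15 = 0.04621 h⁻¹ = 1.109 d⁻¹.
77.98·exp(−k·t) = 37 → t = ln(77.98/37)/k = 58080 s = 16.13 h.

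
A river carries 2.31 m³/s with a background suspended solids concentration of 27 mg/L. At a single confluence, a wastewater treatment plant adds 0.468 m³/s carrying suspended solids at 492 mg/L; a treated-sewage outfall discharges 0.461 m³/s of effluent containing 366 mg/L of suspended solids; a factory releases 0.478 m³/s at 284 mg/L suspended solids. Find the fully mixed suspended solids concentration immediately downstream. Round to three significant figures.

161 mg/L

Mixed concentration C = ΣQC/ΣQ = (2.310·27.00 + 0.4680·492.0 + 0.4610·366.0 + 0.4780·284.0) / 3.717 = 597.1/3.717 = 160.6 mg/L.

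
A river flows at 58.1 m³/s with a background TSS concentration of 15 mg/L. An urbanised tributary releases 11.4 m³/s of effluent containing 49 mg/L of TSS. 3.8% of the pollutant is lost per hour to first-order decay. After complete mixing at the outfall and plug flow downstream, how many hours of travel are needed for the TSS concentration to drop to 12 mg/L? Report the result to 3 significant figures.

Conservation of mass: C = (58.10·15.00 + 11.40·49.00) / 69.50 = 1430/69.50 = 20.58 mg/L.
3.8%/h lost → k = −ln(1 − 0.038) = 0.03874 h⁻¹.
20.58·exp(−k·t) = 12 → t = ln(20.58/12)/k = 50110 s = 13.92 h.

13.9 h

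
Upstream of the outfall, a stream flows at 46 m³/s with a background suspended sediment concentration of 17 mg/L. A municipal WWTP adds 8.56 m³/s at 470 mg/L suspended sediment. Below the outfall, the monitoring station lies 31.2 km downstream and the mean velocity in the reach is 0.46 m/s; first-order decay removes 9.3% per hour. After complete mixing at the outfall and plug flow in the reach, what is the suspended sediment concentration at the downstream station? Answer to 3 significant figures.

14.0 mg/L

After mixing, C = (46.00·17.00 + 8.560·470.0) / 54.56 = 4805/54.56 = 88.07 mg/L.
Travel time t = 31.2·1000 / 0.46 = 67830 s = 18.84 h.
9.3%/h lost → k = −ln(1 − 0.093) = 0.09761 h⁻¹.
First-order decay: C = 88.07·exp(−k·t) = 88.07·0.1590 = 14.00 mg/L.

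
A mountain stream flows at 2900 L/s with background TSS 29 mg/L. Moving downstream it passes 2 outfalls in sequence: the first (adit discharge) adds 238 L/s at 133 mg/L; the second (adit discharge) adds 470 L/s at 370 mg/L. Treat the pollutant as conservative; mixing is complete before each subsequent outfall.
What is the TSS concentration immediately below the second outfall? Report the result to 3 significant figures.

Below outfall 1: Q → 3138 L/s, C = (2900·29.00 + 238.0·133.0)/3138 = 36.89 mg/L.
Below outfall 2: Q → 3608 L/s, C = (3138·36.89 + 470.0·370.0)/3608 = 80.28 mg/L.

80.3 mg/L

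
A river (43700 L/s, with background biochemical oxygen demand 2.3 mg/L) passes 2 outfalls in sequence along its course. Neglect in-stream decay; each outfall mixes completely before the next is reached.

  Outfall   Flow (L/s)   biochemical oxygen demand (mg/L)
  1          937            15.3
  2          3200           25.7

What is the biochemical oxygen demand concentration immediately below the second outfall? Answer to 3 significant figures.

After outfall 1: Q = 43700 + 937.0 = 44640 L/s; C = (43700·2.300 + 937.0·15.30)/44640 = 2.573 mg/L.
After outfall 2: Q = 44640 + 3200 = 47840 L/s; C = (44640·2.573 + 3200·25.70)/47840 = 4.120 mg/L.

4.12 mg/L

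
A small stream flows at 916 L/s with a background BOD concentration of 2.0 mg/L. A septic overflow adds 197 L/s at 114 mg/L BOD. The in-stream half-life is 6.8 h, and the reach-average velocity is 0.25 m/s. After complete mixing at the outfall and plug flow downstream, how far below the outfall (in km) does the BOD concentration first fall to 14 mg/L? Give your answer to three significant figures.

Flow-weighted average: C = (916.0·2.000 + 197.0·114.0) / 1113 = 24290/1113 = 21.82 mg/L.
Half-life 6.8 h → k = ln 2 / 6.8 = 0.1019 h⁻¹ = 2.446 d⁻¹.
Set 21.82·exp(−k·t) = 14 → t = ln(21.82/14)/k = 15680 s = 4.355 h.
Distance = v·t = 0.25·15680 = 3920 m = 3.920 km.

3.92 km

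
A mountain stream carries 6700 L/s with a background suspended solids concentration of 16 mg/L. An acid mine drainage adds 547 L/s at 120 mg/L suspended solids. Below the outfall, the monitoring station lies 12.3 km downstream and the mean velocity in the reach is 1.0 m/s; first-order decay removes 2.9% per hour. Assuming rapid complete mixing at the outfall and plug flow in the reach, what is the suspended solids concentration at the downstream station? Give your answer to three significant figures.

21.6 mg/L

Mixed concentration C = ΣQC/ΣQ = (6700·16.00 + 547.0·120.0) / 7247 = 172800/7247 = 23.85 mg/L.
Travel time t = 12.3·1000 / 1.0 = 12300 s = 3.417 h.
2.9%/h lost → k = −ln(1 − 0.029) = 0.02943 h⁻¹.
First-order decay: C = 23.85·exp(−k·t) = 23.85·0.9043 = 21.57 mg/L.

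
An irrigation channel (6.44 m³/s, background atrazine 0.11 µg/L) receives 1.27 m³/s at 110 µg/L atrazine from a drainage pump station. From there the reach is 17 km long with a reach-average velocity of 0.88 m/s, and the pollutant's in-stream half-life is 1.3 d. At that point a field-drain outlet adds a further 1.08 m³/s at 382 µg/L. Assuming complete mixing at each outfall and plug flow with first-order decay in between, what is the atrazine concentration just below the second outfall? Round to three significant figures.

61.1 µg/L

After mixing, C = (6.440·0.1100 + 1.270·110.0) / 7.710 = 140.4/7.710 = 18.21 µg/L; combined flow 7.710 m³/s.
Travel time t = 17·1000 / 0.88 = 19320 s = 5.366 h.
Half-life 1.3 d → k = ln 2 / 1.3 = 0.5332 d⁻¹.
After decay, C = 18.21 × e^(−kt) = 18.21 × 0.8876 = 16.16 µg/L.
Second outfall: C = (7.710·16.16 + 1.080·382.0)/8.790 = 61.11 µg/L.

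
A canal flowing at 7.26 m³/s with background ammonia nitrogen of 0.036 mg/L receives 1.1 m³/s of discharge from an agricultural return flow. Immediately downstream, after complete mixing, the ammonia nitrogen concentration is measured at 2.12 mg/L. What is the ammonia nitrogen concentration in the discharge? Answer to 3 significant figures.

15.9 mg/L

Mass balance: 7.260·0.03600 + 1.100·Cₑ = 8.360·2.120
→ Cₑ = (8.360·2.120 − 7.260·0.03600) / 1.100 = 15.87 mg/L.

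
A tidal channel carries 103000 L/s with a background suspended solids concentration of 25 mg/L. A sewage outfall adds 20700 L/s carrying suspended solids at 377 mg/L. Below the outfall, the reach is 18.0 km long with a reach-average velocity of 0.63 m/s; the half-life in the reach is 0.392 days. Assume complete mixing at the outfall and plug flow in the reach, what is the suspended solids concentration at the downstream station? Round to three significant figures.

46.8 mg/L

Mixed concentration C = ΣQC/ΣQ = (103000·25.00 + 20700·377.0) / 123700 = 10380000/123700 = 83.90 mg/L.
Travel time t = 18.0·1000 / 0.63 = 28570 s = 7.937 h.
Half-life 0.392 d → k = ln 2 / 0.392 = 1.768 d⁻¹.
First-order decay: C = 83.90·exp(−k·t) = 83.90·0.5573 = 46.76 mg/L.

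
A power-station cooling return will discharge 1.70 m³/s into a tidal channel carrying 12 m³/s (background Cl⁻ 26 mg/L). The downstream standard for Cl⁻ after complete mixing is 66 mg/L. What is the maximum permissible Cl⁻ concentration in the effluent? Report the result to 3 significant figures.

At the limit, (Qr·Cr + Qe·Cₑ)/(Qr + Qe) = 66:
Cₑ = (13.70·66 − 12.00·26.00) / 1.700 = 348.4 mg/L.

348 mg/L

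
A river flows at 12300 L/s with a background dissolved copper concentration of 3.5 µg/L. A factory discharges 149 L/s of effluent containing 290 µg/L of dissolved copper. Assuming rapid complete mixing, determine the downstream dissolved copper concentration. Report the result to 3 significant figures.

After mixing, C = (12300·3.500 + 149.0·290.0) / 12450 = 86260/12450 = 6.929 µg/L.

6.93 µg/L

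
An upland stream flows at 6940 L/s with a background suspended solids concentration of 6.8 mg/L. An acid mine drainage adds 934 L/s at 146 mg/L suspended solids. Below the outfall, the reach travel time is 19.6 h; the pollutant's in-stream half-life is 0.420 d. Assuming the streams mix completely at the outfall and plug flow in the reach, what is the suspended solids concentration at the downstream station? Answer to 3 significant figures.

6.06 mg/L

Mixed concentration C = ΣQC/ΣQ = (6940·6.800 + 934.0·146.0) / 7874 = 183600/7874 = 23.31 mg/L.
Half-life 0.420 d → k = ln 2 / 0.420 = 1.650 d⁻¹.
First-order decay: C = 23.31·exp(−k·t) = 23.31·0.2598 = 6.057 mg/L.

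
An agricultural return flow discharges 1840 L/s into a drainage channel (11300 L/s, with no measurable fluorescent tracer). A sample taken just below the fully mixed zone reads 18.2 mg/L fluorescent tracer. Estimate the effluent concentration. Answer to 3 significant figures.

130 mg/L

Mass balance: 11300·0 + 1840·Cₑ = 13140·18.20
→ Cₑ = (13140·18.20 − 11300·0) / 1840 = 130.0 mg/L.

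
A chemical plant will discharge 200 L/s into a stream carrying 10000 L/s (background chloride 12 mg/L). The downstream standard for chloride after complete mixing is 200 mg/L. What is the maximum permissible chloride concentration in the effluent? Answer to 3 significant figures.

9600 mg/L

At the limit, (Qr·Cr + Qe·Cₑ)/(Qr + Qe) = 200:
Cₑ = (10200·200 − 10000·12.00) / 200.0 = 9600 mg/L.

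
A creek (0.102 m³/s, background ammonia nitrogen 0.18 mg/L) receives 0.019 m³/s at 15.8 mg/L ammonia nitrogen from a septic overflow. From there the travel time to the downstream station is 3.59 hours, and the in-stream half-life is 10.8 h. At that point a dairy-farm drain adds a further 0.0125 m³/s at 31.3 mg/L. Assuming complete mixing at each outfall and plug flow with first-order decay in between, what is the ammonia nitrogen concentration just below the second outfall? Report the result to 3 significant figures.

Mass balance: C = (0.1020·0.1800 + 0.01900·15.80) / 0.1210 = 0.3186/0.1210 = 2.633 mg/L; combined flow 0.1210 m³/s.
Half-life 10.8 h → k = ln 2 / 10.8 = 0.06418 h⁻¹ = 1.540 d⁻¹.
Applying C = C₀e^(−kt): 2.633 × 0.7942 = 2.091 mg/L.
Second outfall: C = (0.1210·2.091 + 0.01250·31.30)/0.1335 = 4.826 mg/L.

4.83 mg/L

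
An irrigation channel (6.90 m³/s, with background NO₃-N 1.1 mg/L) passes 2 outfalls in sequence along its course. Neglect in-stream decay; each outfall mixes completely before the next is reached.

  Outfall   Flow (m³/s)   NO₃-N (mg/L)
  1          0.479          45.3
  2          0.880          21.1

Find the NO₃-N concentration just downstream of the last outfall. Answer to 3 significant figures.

Below outfall 1: Q → 7.379 m³/s, C = (6.900·1.100 + 0.4790·45.30)/7.379 = 3.969 mg/L.
Below outfall 2: Q → 8.259 m³/s, C = (7.379·3.969 + 0.8800·21.10)/8.259 = 5.794 mg/L.

5.79 mg/L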